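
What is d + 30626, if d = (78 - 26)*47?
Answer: 33070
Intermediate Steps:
d = 2444 (d = 52*47 = 2444)
d + 30626 = 2444 + 30626 = 33070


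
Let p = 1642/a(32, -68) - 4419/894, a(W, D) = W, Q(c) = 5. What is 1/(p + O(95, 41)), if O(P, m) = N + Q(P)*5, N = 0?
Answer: 2384/170145 ≈ 0.014012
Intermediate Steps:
O(P, m) = 25 (O(P, m) = 0 + 5*5 = 0 + 25 = 25)
p = 110545/2384 (p = 1642/32 - 4419/894 = 1642*(1/32) - 4419*1/894 = 821/16 - 1473/298 = 110545/2384 ≈ 46.370)
1/(p + O(95, 41)) = 1/(110545/2384 + 25) = 1/(170145/2384) = 2384/170145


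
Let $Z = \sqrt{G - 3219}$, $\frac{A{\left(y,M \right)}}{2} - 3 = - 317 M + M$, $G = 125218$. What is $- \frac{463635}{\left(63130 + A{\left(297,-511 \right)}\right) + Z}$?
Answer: $- \frac{35800781976}{29812764349} + \frac{92727 \sqrt{121999}}{29812764349} \approx -1.1998$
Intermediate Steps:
$A{\left(y,M \right)} = 6 - 632 M$ ($A{\left(y,M \right)} = 6 + 2 \left(- 317 M + M\right) = 6 + 2 \left(- 316 M\right) = 6 - 632 M$)
$Z = \sqrt{121999}$ ($Z = \sqrt{125218 - 3219} = \sqrt{121999} \approx 349.28$)
$- \frac{463635}{\left(63130 + A{\left(297,-511 \right)}\right) + Z} = - \frac{463635}{\left(63130 + \left(6 - -322952\right)\right) + \sqrt{121999}} = - \frac{463635}{\left(63130 + \left(6 + 322952\right)\right) + \sqrt{121999}} = - \frac{463635}{\left(63130 + 322958\right) + \sqrt{121999}} = - \frac{463635}{386088 + \sqrt{121999}}$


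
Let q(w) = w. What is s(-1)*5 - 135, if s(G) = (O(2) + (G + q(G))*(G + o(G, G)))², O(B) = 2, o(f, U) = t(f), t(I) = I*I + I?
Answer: -55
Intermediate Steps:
t(I) = I + I² (t(I) = I² + I = I + I²)
o(f, U) = f*(1 + f)
s(G) = (2 + 2*G*(G + G*(1 + G)))² (s(G) = (2 + (G + G)*(G + G*(1 + G)))² = (2 + (2*G)*(G + G*(1 + G)))² = (2 + 2*G*(G + G*(1 + G)))²)
s(-1)*5 - 135 = (4*(1 + (-1)³ + 2*(-1)²)²)*5 - 135 = (4*(1 - 1 + 2*1)²)*5 - 135 = (4*(1 - 1 + 2)²)*5 - 135 = (4*2²)*5 - 135 = (4*4)*5 - 135 = 16*5 - 135 = 80 - 135 = -55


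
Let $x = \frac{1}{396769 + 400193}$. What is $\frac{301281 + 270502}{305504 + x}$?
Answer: $\frac{455689323246}{243475078849} \approx 1.8716$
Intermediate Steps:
$x = \frac{1}{796962} \approx 1.2548 \cdot 10^{-6}$
$\frac{301281 + 270502}{305504 + x} = \frac{301281 + 270502}{305504 + \frac{1}{796962}} = \frac{571783}{\frac{243475078849}{796962}} = 571783 \cdot \frac{796962}{243475078849} = \frac{455689323246}{243475078849}$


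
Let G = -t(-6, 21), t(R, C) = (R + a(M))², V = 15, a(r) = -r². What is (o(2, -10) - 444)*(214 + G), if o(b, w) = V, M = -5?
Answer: 320463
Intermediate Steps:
o(b, w) = 15
t(R, C) = (-25 + R)² (t(R, C) = (R - 1*(-5)²)² = (R - 1*25)² = (R - 25)² = (-25 + R)²)
G = -961 (G = -(-25 - 6)² = -1*(-31)² = -1*961 = -961)
(o(2, -10) - 444)*(214 + G) = (15 - 444)*(214 - 961) = -429*(-747) = 320463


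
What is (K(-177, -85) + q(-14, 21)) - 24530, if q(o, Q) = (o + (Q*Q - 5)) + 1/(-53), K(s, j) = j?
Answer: -1282230/53 ≈ -24193.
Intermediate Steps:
q(o, Q) = -266/53 + o + Q² (q(o, Q) = (o + (Q² - 5)) - 1/53 = (o + (-5 + Q²)) - 1/53 = (-5 + o + Q²) - 1/53 = -266/53 + o + Q²)
(K(-177, -85) + q(-14, 21)) - 24530 = (-85 + (-266/53 - 14 + 21²)) - 24530 = (-85 + (-266/53 - 14 + 441)) - 24530 = (-85 + 22365/53) - 24530 = 17860/53 - 24530 = -1282230/53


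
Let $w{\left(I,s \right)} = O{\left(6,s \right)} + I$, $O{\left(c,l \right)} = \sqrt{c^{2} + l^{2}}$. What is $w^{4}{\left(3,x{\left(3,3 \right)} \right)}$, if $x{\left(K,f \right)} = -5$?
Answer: $\left(3 + \sqrt{61}\right)^{4} \approx 13657.0$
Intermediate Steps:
$w{\left(I,s \right)} = I + \sqrt{36 + s^{2}}$ ($w{\left(I,s \right)} = \sqrt{6^{2} + s^{2}} + I = \sqrt{36 + s^{2}} + I = I + \sqrt{36 + s^{2}}$)
$w^{4}{\left(3,x{\left(3,3 \right)} \right)} = \left(3 + \sqrt{36 + \left(-5\right)^{2}}\right)^{4} = \left(3 + \sqrt{36 + 25}\right)^{4} = \left(3 + \sqrt{61}\right)^{4}$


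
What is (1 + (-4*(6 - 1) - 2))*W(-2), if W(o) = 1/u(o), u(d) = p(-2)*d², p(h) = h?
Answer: 21/8 ≈ 2.6250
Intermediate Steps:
u(d) = -2*d²
W(o) = -1/(2*o²) (W(o) = 1/(-2*o²) = -1/(2*o²))
(1 + (-4*(6 - 1) - 2))*W(-2) = (1 + (-4*(6 - 1) - 2))*(-½/(-2)²) = (1 + (-4*5 - 2))*(-½*¼) = (1 + (-20 - 2))*(-⅛) = (1 - 22)*(-⅛) = -21*(-⅛) = 21/8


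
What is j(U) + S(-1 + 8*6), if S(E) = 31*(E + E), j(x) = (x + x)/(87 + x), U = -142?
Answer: 160554/55 ≈ 2919.2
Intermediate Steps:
j(x) = 2*x/(87 + x) (j(x) = (2*x)/(87 + x) = 2*x/(87 + x))
S(E) = 62*E (S(E) = 31*(2*E) = 62*E)
j(U) + S(-1 + 8*6) = 2*(-142)/(87 - 142) + 62*(-1 + 8*6) = 2*(-142)/(-55) + 62*(-1 + 48) = 2*(-142)*(-1/55) + 62*47 = 284/55 + 2914 = 160554/55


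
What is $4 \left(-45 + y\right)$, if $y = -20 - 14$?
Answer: $-316$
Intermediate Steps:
$y = -34$
$4 \left(-45 + y\right) = 4 \left(-45 - 34\right) = 4 \left(-79\right) = -316$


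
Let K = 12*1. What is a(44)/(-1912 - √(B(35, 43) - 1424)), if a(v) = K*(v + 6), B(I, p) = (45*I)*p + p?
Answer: -5736/17947 + 6*√16586/17947 ≈ -0.27655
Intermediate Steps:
K = 12
B(I, p) = p + 45*I*p (B(I, p) = 45*I*p + p = p + 45*I*p)
a(v) = 72 + 12*v (a(v) = 12*(v + 6) = 12*(6 + v) = 72 + 12*v)
a(44)/(-1912 - √(B(35, 43) - 1424)) = (72 + 12*44)/(-1912 - √(43*(1 + 45*35) - 1424)) = (72 + 528)/(-1912 - √(43*(1 + 1575) - 1424)) = 600/(-1912 - √(43*1576 - 1424)) = 600/(-1912 - √(67768 - 1424)) = 600/(-1912 - √66344) = 600/(-1912 - 2*√16586)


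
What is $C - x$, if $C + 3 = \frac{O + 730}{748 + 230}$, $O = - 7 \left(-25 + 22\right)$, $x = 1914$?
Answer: $- \frac{1874075}{978} \approx -1916.2$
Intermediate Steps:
$O = 21$ ($O = \left(-7\right) \left(-3\right) = 21$)
$C = - \frac{2183}{978}$ ($C = -3 + \frac{21 + 730}{748 + 230} = -3 + \frac{751}{978} = - \frac{2183}{978} \approx -2.2321$)
$C - x = - \frac{2183}{978} - 1914 = - \frac{1874075}{978}$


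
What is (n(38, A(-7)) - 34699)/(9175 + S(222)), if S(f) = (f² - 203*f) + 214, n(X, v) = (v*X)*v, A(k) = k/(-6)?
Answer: -623651/244926 ≈ -2.5463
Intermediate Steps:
A(k) = -k/6 (A(k) = k*(-⅙) = -k/6)
n(X, v) = X*v² (n(X, v) = (X*v)*v = X*v²)
S(f) = 214 + f² - 203*f
(n(38, A(-7)) - 34699)/(9175 + S(222)) = (38*(-⅙*(-7))² - 34699)/(9175 + (214 + 222² - 203*222)) = (38*(7/6)² - 34699)/(9175 + (214 + 49284 - 45066)) = (38*(49/36) - 34699)/(9175 + 4432) = (931/18 - 34699)/13607 = -623651/18*1/13607 = -623651/244926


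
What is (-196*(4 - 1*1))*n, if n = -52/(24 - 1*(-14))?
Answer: 15288/19 ≈ 804.63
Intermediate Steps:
n = -26/19 (n = -52/(24 + 14) = -52/38 = -52*1/38 = -26/19 ≈ -1.3684)
(-196*(4 - 1*1))*n = -196*(4 - 1*1)*(-26/19) = -196*(4 - 1)*(-26/19) = -196*3*(-26/19) = -588*(-26/19) = 15288/19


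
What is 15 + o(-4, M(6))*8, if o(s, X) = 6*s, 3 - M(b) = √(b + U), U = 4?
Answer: -177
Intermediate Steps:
M(b) = 3 - √(4 + b) (M(b) = 3 - √(b + 4) = 3 - √(4 + b))
15 + o(-4, M(6))*8 = 15 + (6*(-4))*8 = 15 - 24*8 = 15 - 192 = -177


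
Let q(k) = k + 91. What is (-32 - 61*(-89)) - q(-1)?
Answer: 5307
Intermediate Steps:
q(k) = 91 + k
(-32 - 61*(-89)) - q(-1) = (-32 - 61*(-89)) - (91 - 1) = (-32 + 5429) - 1*90 = 5397 - 90 = 5307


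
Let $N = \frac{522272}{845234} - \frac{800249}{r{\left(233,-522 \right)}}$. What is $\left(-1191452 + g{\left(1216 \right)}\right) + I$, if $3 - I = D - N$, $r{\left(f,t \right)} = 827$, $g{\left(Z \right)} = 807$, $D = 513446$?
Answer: $- \frac{31364420872787}{18394961} \approx -1.7051 \cdot 10^{6}$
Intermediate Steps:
$N = - \frac{17788572219}{18394961}$ ($N = \frac{522272}{845234} - \frac{800249}{827} = 522272 \cdot \frac{1}{845234} - \frac{800249}{827} = \frac{13744}{22243} - \frac{800249}{827} = - \frac{17788572219}{18394961} \approx -967.04$)
$I = - \frac{9462552532942}{18394961}$ ($I = 3 - \left(513446 - - \frac{17788572219}{18394961}\right) = 3 - \left(513446 + \frac{17788572219}{18394961}\right) = 3 - \frac{9462607717825}{18394961} = - \frac{9462552532942}{18394961} \approx -5.1441 \cdot 10^{5}$)
$\left(-1191452 + g{\left(1216 \right)}\right) + I = \left(-1191452 + 807\right) - \frac{9462552532942}{18394961} = -1190645 - \frac{9462552532942}{18394961} = - \frac{31364420872787}{18394961}$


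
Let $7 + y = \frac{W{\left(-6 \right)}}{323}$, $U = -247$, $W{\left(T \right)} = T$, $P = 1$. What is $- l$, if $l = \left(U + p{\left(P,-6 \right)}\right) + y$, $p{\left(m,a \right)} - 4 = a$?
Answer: $\frac{82694}{323} \approx 256.02$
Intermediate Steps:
$p{\left(m,a \right)} = 4 + a$
$y = - \frac{2267}{323}$ ($y = -7 - \frac{6}{323} = - \frac{2267}{323} \approx -7.0186$)
$l = - \frac{82694}{323}$ ($l = \left(-247 + \left(4 - 6\right)\right) - \frac{2267}{323} = \left(-247 - 2\right) - \frac{2267}{323} = -249 - \frac{2267}{323} = - \frac{82694}{323} \approx -256.02$)
$- l = \left(-1\right) \left(- \frac{82694}{323}\right) = \frac{82694}{323}$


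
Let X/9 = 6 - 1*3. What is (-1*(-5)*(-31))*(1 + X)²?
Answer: -121520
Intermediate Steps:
X = 27 (X = 9*(6 - 1*3) = 9*(6 - 3) = 9*3 = 27)
(-1*(-5)*(-31))*(1 + X)² = (-1*(-5)*(-31))*(1 + 27)² = (5*(-31))*28² = -155*784 = -121520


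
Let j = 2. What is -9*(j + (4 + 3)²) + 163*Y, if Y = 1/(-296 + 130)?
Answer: -76357/166 ≈ -459.98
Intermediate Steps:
Y = -1/166 (Y = 1/(-166) = -1/166 ≈ -0.0060241)
-9*(j + (4 + 3)²) + 163*Y = -9*(2 + (4 + 3)²) + 163*(-1/166) = -9*(2 + 7²) - 163/166 = -9*(2 + 49) - 163/166 = -9*51 - 163/166 = -459 - 163/166 = -76357/166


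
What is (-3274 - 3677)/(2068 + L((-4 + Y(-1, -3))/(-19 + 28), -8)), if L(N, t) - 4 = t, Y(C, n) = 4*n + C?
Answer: -2317/688 ≈ -3.3677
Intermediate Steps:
Y(C, n) = C + 4*n
L(N, t) = 4 + t
(-3274 - 3677)/(2068 + L((-4 + Y(-1, -3))/(-19 + 28), -8)) = (-3274 - 3677)/(2068 + (4 - 8)) = -6951/(2068 - 4) = -6951/2064 = -6951*1/2064 = -2317/688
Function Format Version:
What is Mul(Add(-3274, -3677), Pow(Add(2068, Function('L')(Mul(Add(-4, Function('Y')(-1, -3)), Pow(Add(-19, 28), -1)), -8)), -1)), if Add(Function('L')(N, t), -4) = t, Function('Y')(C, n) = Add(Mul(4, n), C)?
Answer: Rational(-2317, 688) ≈ -3.3677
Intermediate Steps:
Function('Y')(C, n) = Add(C, Mul(4, n))
Function('L')(N, t) = Add(4, t)
Mul(Add(-3274, -3677), Pow(Add(2068, Function('L')(Mul(Add(-4, Function('Y')(-1, -3)), Pow(Add(-19, 28), -1)), -8)), -1)) = Mul(Add(-3274, -3677), Pow(Add(2068, Add(4, -8)), -1)) = Mul(-6951, Pow(Add(2068, -4), -1)) = Mul(-6951, Pow(2064, -1)) = Mul(-6951, Rational(1, 2064)) = Rational(-2317, 688)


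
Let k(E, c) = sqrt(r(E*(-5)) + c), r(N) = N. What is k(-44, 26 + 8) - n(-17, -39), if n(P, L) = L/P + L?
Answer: 624/17 + sqrt(254) ≈ 52.643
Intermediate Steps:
k(E, c) = sqrt(c - 5*E) (k(E, c) = sqrt(E*(-5) + c) = sqrt(-5*E + c) = sqrt(c - 5*E))
n(P, L) = L + L/P
k(-44, 26 + 8) - n(-17, -39) = sqrt((26 + 8) - 5*(-44)) - (-39 - 39/(-17)) = sqrt(34 + 220) - (-39 - 39*(-1/17)) = sqrt(254) - (-39 + 39/17) = sqrt(254) - 1*(-624/17) = sqrt(254) + 624/17 = 624/17 + sqrt(254)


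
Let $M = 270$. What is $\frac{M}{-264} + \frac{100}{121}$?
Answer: $- \frac{95}{484} \approx -0.19628$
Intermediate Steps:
$\frac{M}{-264} + \frac{100}{121} = \frac{270}{-264} + \frac{100}{121} = 270 \left(- \frac{1}{264}\right) + 100 \cdot \frac{1}{121} = - \frac{45}{44} + \frac{100}{121} = - \frac{95}{484}$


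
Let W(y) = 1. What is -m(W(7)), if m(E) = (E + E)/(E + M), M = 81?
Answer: -1/41 ≈ -0.024390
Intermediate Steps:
m(E) = 2*E/(81 + E) (m(E) = (E + E)/(E + 81) = (2*E)/(81 + E) = 2*E/(81 + E))
-m(W(7)) = -2/(81 + 1) = -2/82 = -1*1/41 = -1/41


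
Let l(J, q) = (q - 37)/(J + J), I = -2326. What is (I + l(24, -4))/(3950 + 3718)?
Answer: -111689/368064 ≈ -0.30345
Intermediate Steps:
l(J, q) = (-37 + q)/(2*J) (l(J, q) = (-37 + q)/((2*J)) = (-37 + q)*(1/(2*J)) = (-37 + q)/(2*J))
(I + l(24, -4))/(3950 + 3718) = (-2326 + (½)*(-37 - 4)/24)/(3950 + 3718) = (-2326 + (½)*(1/24)*(-41))/7668 = (-2326 - 41/48)*(1/7668) = -111689/48*1/7668 = -111689/368064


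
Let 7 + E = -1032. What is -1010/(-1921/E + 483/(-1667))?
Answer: -174933313/270047 ≈ -647.79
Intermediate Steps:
E = -1039 (E = -7 - 1032 = -1039)
-1010/(-1921/E + 483/(-1667)) = -1010/(-1921/(-1039) + 483/(-1667)) = -1010/(-1921*(-1/1039) + 483*(-1/1667)) = -1010/(1921/1039 - 483/1667) = -1010/2700470/1732013 = -1010*1732013/2700470 = -174933313/270047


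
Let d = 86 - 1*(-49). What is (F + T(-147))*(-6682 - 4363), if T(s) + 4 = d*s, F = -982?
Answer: 230078395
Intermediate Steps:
d = 135 (d = 86 + 49 = 135)
T(s) = -4 + 135*s
(F + T(-147))*(-6682 - 4363) = (-982 + (-4 + 135*(-147)))*(-6682 - 4363) = (-982 + (-4 - 19845))*(-11045) = (-982 - 19849)*(-11045) = -20831*(-11045) = 230078395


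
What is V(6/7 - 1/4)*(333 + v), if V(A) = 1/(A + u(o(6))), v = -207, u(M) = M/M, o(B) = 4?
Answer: 392/5 ≈ 78.400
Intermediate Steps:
u(M) = 1
V(A) = 1/(1 + A) (V(A) = 1/(A + 1) = 1/(1 + A))
V(6/7 - 1/4)*(333 + v) = (333 - 207)/(1 + (6/7 - 1/4)) = 126/(1 + (6*(⅐) - 1*¼)) = 126/(1 + (6/7 - ¼)) = 126/(1 + 17/28) = 126/(45/28) = (28/45)*126 = 392/5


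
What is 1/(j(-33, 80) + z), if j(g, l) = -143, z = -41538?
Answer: -1/41681 ≈ -2.3992e-5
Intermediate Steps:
1/(j(-33, 80) + z) = 1/(-143 - 41538) = 1/(-41681) = -1/41681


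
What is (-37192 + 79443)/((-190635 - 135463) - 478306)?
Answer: -42251/804404 ≈ -0.052525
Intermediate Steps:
(-37192 + 79443)/((-190635 - 135463) - 478306) = 42251/(-326098 - 478306) = 42251/(-804404) = 42251*(-1/804404) = -42251/804404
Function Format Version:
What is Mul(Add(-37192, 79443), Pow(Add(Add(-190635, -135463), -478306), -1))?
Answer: Rational(-42251, 804404) ≈ -0.052525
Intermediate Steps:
Mul(Add(-37192, 79443), Pow(Add(Add(-190635, -135463), -478306), -1)) = Mul(42251, Pow(Add(-326098, -478306), -1)) = Mul(42251, Pow(-804404, -1)) = Mul(42251, Rational(-1, 804404)) = Rational(-42251, 804404)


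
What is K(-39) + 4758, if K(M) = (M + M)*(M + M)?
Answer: 10842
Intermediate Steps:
K(M) = 4*M² (K(M) = (2*M)*(2*M) = 4*M²)
K(-39) + 4758 = 4*(-39)² + 4758 = 4*1521 + 4758 = 6084 + 4758 = 10842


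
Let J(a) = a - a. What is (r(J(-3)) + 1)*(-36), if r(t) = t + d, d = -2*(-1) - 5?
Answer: 72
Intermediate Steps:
d = -3 (d = 2 - 5 = -3)
J(a) = 0
r(t) = -3 + t (r(t) = t - 3 = -3 + t)
(r(J(-3)) + 1)*(-36) = ((-3 + 0) + 1)*(-36) = (-3 + 1)*(-36) = -2*(-36) = 72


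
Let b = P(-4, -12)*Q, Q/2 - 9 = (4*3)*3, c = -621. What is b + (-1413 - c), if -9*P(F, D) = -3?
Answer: -762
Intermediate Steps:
P(F, D) = 1/3 (P(F, D) = -1/9*(-3) = 1/3)
Q = 90 (Q = 18 + 2*((4*3)*3) = 18 + 2*(12*3) = 18 + 2*36 = 18 + 72 = 90)
b = 30 (b = (1/3)*90 = 30)
b + (-1413 - c) = 30 + (-1413 - 1*(-621)) = 30 + (-1413 + 621) = 30 - 792 = -762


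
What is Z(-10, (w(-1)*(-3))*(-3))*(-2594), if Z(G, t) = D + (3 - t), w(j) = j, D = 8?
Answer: -51880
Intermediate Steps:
Z(G, t) = 11 - t (Z(G, t) = 8 + (3 - t) = 11 - t)
Z(-10, (w(-1)*(-3))*(-3))*(-2594) = (11 - (-1*(-3))*(-3))*(-2594) = (11 - 3*(-3))*(-2594) = (11 - 1*(-9))*(-2594) = (11 + 9)*(-2594) = 20*(-2594) = -51880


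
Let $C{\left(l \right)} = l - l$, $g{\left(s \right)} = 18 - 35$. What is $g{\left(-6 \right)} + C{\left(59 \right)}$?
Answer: $-17$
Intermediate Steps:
$g{\left(s \right)} = -17$ ($g{\left(s \right)} = 18 - 35 = -17$)
$C{\left(l \right)} = 0$
$g{\left(-6 \right)} + C{\left(59 \right)} = -17 + 0 = -17$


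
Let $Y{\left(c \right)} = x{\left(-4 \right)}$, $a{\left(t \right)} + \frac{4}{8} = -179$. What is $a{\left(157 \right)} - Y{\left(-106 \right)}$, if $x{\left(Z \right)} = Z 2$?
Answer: $- \frac{343}{2} \approx -171.5$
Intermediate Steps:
$a{\left(t \right)} = - \frac{359}{2}$ ($a{\left(t \right)} = - \frac{1}{2} - 179 = - \frac{359}{2}$)
$x{\left(Z \right)} = 2 Z$
$Y{\left(c \right)} = -8$ ($Y{\left(c \right)} = 2 \left(-4\right) = -8$)
$a{\left(157 \right)} - Y{\left(-106 \right)} = - \frac{359}{2} - -8 = - \frac{359}{2} + 8 = - \frac{343}{2}$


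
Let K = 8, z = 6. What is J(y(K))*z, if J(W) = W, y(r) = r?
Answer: 48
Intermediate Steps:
J(y(K))*z = 8*6 = 48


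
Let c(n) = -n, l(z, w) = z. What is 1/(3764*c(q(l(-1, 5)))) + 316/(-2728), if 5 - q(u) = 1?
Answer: -595053/5134096 ≈ -0.11590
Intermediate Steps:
q(u) = 4 (q(u) = 5 - 1*1 = 5 - 1 = 4)
1/(3764*c(q(l(-1, 5)))) + 316/(-2728) = 1/(3764*((-1*4))) + 316/(-2728) = (1/3764)/(-4) + 316*(-1/2728) = (1/3764)*(-1/4) - 79/682 = -1/15056 - 79/682 = -595053/5134096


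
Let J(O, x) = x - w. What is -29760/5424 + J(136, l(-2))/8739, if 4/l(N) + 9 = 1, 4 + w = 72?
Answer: -10851841/1975014 ≈ -5.4946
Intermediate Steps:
w = 68 (w = -4 + 72 = 68)
l(N) = -1/2 (l(N) = 4/(-9 + 1) = 4/(-8) = 4*(-1/8) = -1/2)
J(O, x) = -68 + x (J(O, x) = x - 1*68 = x - 68 = -68 + x)
-29760/5424 + J(136, l(-2))/8739 = -29760/5424 + (-68 - 1/2)/8739 = -29760*1/5424 - 137/2*1/8739 = -620/113 - 137/17478 = -10851841/1975014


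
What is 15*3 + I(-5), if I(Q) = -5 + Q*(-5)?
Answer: 65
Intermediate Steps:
I(Q) = -5 - 5*Q
15*3 + I(-5) = 15*3 + (-5 - 5*(-5)) = 45 + (-5 + 25) = 45 + 20 = 65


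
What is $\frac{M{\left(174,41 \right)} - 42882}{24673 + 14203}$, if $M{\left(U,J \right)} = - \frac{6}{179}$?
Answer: $- \frac{1918971}{1739701} \approx -1.103$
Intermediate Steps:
$M{\left(U,J \right)} = - \frac{6}{179}$ ($M{\left(U,J \right)} = \left(-6\right) \frac{1}{179} = - \frac{6}{179}$)
$\frac{M{\left(174,41 \right)} - 42882}{24673 + 14203} = \frac{- \frac{6}{179} - 42882}{24673 + 14203} = - \frac{7675884}{179 \cdot 38876} = \left(- \frac{7675884}{179}\right) \frac{1}{38876} = - \frac{1918971}{1739701}$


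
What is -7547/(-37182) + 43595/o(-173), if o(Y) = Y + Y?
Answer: -404584507/3216243 ≈ -125.79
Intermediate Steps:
o(Y) = 2*Y
-7547/(-37182) + 43595/o(-173) = -7547/(-37182) + 43595/((2*(-173))) = -7547*(-1/37182) + 43595/(-346) = 7547/37182 + 43595*(-1/346) = 7547/37182 - 43595/346 = -404584507/3216243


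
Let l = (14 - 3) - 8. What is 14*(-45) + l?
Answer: -627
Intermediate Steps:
l = 3 (l = 11 - 8 = 3)
14*(-45) + l = 14*(-45) + 3 = -630 + 3 = -627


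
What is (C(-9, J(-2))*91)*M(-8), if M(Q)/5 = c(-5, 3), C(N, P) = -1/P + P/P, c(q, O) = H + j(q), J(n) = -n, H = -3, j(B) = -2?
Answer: -2275/2 ≈ -1137.5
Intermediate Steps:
c(q, O) = -5 (c(q, O) = -3 - 2 = -5)
C(N, P) = 1 - 1/P (C(N, P) = -1/P + 1 = 1 - 1/P)
M(Q) = -25 (M(Q) = 5*(-5) = -25)
(C(-9, J(-2))*91)*M(-8) = (((-1 - 1*(-2))/((-1*(-2))))*91)*(-25) = (((-1 + 2)/2)*91)*(-25) = (((½)*1)*91)*(-25) = ((½)*91)*(-25) = (91/2)*(-25) = -2275/2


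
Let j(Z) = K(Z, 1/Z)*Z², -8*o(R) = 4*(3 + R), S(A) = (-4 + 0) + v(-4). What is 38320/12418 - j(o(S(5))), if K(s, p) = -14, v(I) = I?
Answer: 1124895/12418 ≈ 90.586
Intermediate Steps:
S(A) = -8 (S(A) = (-4 + 0) - 4 = -4 - 4 = -8)
o(R) = -3/2 - R/2 (o(R) = -(3 + R)/2 = -(12 + 4*R)/8 = -3/2 - R/2)
j(Z) = -14*Z²
38320/12418 - j(o(S(5))) = 38320/12418 - (-14)*(-3/2 - ½*(-8))² = 38320*(1/12418) - (-14)*(-3/2 + 4)² = 19160/6209 - (-14)*(5/2)² = 19160/6209 - (-14)*25/4 = 19160/6209 - 1*(-175/2) = 19160/6209 + 175/2 = 1124895/12418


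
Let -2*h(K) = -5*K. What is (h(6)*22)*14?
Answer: 4620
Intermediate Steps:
h(K) = 5*K/2 (h(K) = -(-5)*K/2 = 5*K/2)
(h(6)*22)*14 = (((5/2)*6)*22)*14 = (15*22)*14 = 330*14 = 4620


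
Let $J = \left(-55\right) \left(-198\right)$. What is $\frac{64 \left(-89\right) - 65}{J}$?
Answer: $- \frac{5761}{10890} \approx -0.52902$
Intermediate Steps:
$J = 10890$
$\frac{64 \left(-89\right) - 65}{J} = \frac{64 \left(-89\right) - 65}{10890} = \left(-5696 - 65\right) \frac{1}{10890} = \left(-5761\right) \frac{1}{10890} = - \frac{5761}{10890}$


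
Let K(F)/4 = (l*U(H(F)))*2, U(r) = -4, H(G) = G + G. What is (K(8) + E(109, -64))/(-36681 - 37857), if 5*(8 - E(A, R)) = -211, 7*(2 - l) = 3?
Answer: 1/869610 ≈ 1.1499e-6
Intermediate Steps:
H(G) = 2*G
l = 11/7 (l = 2 - 1/7*3 = 2 - 3/7 = 11/7 ≈ 1.5714)
E(A, R) = 251/5 (E(A, R) = 8 - 1/5*(-211) = 8 + 211/5 = 251/5)
K(F) = -352/7 (K(F) = 4*(((11/7)*(-4))*2) = 4*(-44/7*2) = 4*(-88/7) = -352/7)
(K(8) + E(109, -64))/(-36681 - 37857) = (-352/7 + 251/5)/(-36681 - 37857) = -3/35/(-74538) = -3/35*(-1/74538) = 1/869610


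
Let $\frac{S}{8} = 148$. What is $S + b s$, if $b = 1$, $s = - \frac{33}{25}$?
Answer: $\frac{29567}{25} \approx 1182.7$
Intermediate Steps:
$s = - \frac{33}{25}$ ($s = \left(-33\right) \frac{1}{25} = - \frac{33}{25} \approx -1.32$)
$S = 1184$ ($S = 8 \cdot 148 = 1184$)
$S + b s = 1184 + 1 \left(- \frac{33}{25}\right) = 1184 - \frac{33}{25} = \frac{29567}{25}$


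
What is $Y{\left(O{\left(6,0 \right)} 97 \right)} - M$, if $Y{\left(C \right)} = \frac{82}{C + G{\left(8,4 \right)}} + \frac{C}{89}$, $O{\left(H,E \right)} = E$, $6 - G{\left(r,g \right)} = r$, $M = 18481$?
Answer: $-18522$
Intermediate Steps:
$G{\left(r,g \right)} = 6 - r$
$Y{\left(C \right)} = \frac{82}{-2 + C} + \frac{C}{89}$ ($Y{\left(C \right)} = \frac{82}{C + \left(6 - 8\right)} + \frac{C}{89} = \frac{82}{C + \left(6 - 8\right)} + C \frac{1}{89} = \frac{82}{C - 2} + \frac{C}{89} = \frac{82}{-2 + C} + \frac{C}{89}$)
$Y{\left(O{\left(6,0 \right)} 97 \right)} - M = \frac{7298 + \left(0 \cdot 97\right)^{2} - 2 \cdot 0 \cdot 97}{89 \left(-2 + 0 \cdot 97\right)} - 18481 = \frac{7298 + 0^{2} - 0}{89 \left(-2 + 0\right)} - 18481 = \frac{7298 + 0 + 0}{89 \left(-2\right)} - 18481 = \frac{1}{89} \left(- \frac{1}{2}\right) 7298 - 18481 = -41 - 18481 = -18522$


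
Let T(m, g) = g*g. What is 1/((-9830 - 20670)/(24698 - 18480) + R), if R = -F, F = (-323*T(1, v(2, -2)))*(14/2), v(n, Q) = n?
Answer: 3109/28102546 ≈ 0.00011063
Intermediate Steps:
T(m, g) = g²
F = -9044 (F = (-323*2²)*(14/2) = (-323*4)*(14*(½)) = -1292*7 = -9044)
R = 9044 (R = -1*(-9044) = 9044)
1/((-9830 - 20670)/(24698 - 18480) + R) = 1/((-9830 - 20670)/(24698 - 18480) + 9044) = 1/(-30500/6218 + 9044) = 1/(-30500*1/6218 + 9044) = 1/(-15250/3109 + 9044) = 1/(28102546/3109) = 3109/28102546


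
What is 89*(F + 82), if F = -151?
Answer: -6141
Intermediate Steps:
89*(F + 82) = 89*(-151 + 82) = 89*(-69) = -6141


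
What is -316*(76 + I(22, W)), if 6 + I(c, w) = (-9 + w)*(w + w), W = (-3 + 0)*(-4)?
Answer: -44872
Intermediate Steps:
W = 12 (W = -3*(-4) = 12)
I(c, w) = -6 + 2*w*(-9 + w) (I(c, w) = -6 + (-9 + w)*(w + w) = -6 + (-9 + w)*(2*w) = -6 + 2*w*(-9 + w))
-316*(76 + I(22, W)) = -316*(76 + (-6 - 18*12 + 2*12**2)) = -316*(76 + (-6 - 216 + 2*144)) = -316*(76 + (-6 - 216 + 288)) = -316*(76 + 66) = -316*142 = -44872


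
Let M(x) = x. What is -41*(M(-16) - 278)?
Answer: 12054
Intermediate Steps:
-41*(M(-16) - 278) = -41*(-16 - 278) = -41*(-294) = 12054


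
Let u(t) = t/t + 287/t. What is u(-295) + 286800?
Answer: 84606008/295 ≈ 2.8680e+5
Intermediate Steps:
u(t) = 1 + 287/t
u(-295) + 286800 = (287 - 295)/(-295) + 286800 = -1/295*(-8) + 286800 = 8/295 + 286800 = 84606008/295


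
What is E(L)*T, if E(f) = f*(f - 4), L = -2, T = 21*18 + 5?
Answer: 4596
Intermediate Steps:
T = 383 (T = 378 + 5 = 383)
E(f) = f*(-4 + f)
E(L)*T = -2*(-4 - 2)*383 = -2*(-6)*383 = 12*383 = 4596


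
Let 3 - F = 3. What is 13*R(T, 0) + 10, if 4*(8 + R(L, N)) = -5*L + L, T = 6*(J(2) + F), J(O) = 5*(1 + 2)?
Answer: -1264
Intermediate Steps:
F = 0 (F = 3 - 1*3 = 3 - 3 = 0)
J(O) = 15 (J(O) = 5*3 = 15)
T = 90 (T = 6*(15 + 0) = 6*15 = 90)
R(L, N) = -8 - L (R(L, N) = -8 + (-5*L + L)/4 = -8 + (-4*L)/4 = -8 - L)
13*R(T, 0) + 10 = 13*(-8 - 1*90) + 10 = 13*(-8 - 90) + 10 = 13*(-98) + 10 = -1274 + 10 = -1264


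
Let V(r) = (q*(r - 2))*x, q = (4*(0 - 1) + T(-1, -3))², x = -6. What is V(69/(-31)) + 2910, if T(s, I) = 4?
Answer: 2910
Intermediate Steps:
q = 0 (q = (4*(0 - 1) + 4)² = (4*(-1) + 4)² = (-4 + 4)² = 0² = 0)
V(r) = 0 (V(r) = (0*(r - 2))*(-6) = (0*(-2 + r))*(-6) = 0*(-6) = 0)
V(69/(-31)) + 2910 = 0 + 2910 = 2910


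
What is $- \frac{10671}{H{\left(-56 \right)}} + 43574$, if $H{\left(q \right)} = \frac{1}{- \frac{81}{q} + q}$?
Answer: $\frac{35040049}{56} \approx 6.2572 \cdot 10^{5}$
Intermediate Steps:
$H{\left(q \right)} = \frac{1}{q - \frac{81}{q}}$
$- \frac{10671}{H{\left(-56 \right)}} + 43574 = - \frac{10671}{\left(-56\right) \frac{1}{-81 + \left(-56\right)^{2}}} + 43574 = - \frac{10671}{\left(-56\right) \frac{1}{-81 + 3136}} + 43574 = - \frac{10671}{\left(-56\right) \frac{1}{3055}} + 43574 = - \frac{10671}{- \frac{56}{3055}} + 43574 = \left(-10671\right) \left(- \frac{3055}{56}\right) + 43574 = \frac{32599905}{56} + 43574 = \frac{35040049}{56}$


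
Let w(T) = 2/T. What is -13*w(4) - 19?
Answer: -51/2 ≈ -25.500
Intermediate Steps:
-13*w(4) - 19 = -26/4 - 19 = -13*½ - 19 = -13/2 - 19 = -51/2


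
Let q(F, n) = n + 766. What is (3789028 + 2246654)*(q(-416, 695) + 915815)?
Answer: 5536386242232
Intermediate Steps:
q(F, n) = 766 + n
(3789028 + 2246654)*(q(-416, 695) + 915815) = (3789028 + 2246654)*((766 + 695) + 915815) = 6035682*(1461 + 915815) = 6035682*917276 = 5536386242232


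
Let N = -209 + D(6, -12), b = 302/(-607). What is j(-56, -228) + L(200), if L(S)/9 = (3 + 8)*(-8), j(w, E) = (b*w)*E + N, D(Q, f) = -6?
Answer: -4467185/607 ≈ -7359.4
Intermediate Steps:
b = -302/607 (b = 302*(-1/607) = -302/607 ≈ -0.49753)
N = -215 (N = -209 - 6 = -215)
j(w, E) = -215 - 302*E*w/607 (j(w, E) = (-302*w/607)*E - 215 = -302*E*w/607 - 215 = -215 - 302*E*w/607)
L(S) = -792 (L(S) = 9*((3 + 8)*(-8)) = 9*(11*(-8)) = 9*(-88) = -792)
j(-56, -228) + L(200) = (-215 - 302/607*(-228)*(-56)) - 792 = (-215 - 3855936/607) - 792 = -3986441/607 - 792 = -4467185/607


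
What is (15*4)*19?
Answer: 1140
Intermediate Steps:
(15*4)*19 = 60*19 = 1140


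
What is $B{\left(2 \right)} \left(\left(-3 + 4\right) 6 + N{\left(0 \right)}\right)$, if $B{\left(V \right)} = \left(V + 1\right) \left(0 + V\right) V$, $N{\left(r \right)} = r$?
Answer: $72$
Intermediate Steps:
$B{\left(V \right)} = V^{2} \left(1 + V\right)$ ($B{\left(V \right)} = \left(1 + V\right) V V = V \left(1 + V\right) V = V^{2} \left(1 + V\right)$)
$B{\left(2 \right)} \left(\left(-3 + 4\right) 6 + N{\left(0 \right)}\right) = 2^{2} \left(1 + 2\right) \left(\left(-3 + 4\right) 6 + 0\right) = 4 \cdot 3 \left(1 \cdot 6 + 0\right) = 12 \left(6 + 0\right) = 12 \cdot 6 = 72$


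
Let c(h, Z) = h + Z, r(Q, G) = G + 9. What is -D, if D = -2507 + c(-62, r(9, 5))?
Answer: 2555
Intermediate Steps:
r(Q, G) = 9 + G
c(h, Z) = Z + h
D = -2555 (D = -2507 + ((9 + 5) - 62) = -2507 + (14 - 62) = -2507 - 48 = -2555)
-D = -1*(-2555) = 2555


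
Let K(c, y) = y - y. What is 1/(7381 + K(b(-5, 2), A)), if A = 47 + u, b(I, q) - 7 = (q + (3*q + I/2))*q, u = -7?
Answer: 1/7381 ≈ 0.00013548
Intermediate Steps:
b(I, q) = 7 + q*(I/2 + 4*q) (b(I, q) = 7 + (q + (3*q + I/2))*q = 7 + (q + (I/2 + 3*q))*q = 7 + (I/2 + 4*q)*q = 7 + q*(I/2 + 4*q))
A = 40 (A = 47 - 7 = 40)
K(c, y) = 0
1/(7381 + K(b(-5, 2), A)) = 1/(7381 + 0) = 1/7381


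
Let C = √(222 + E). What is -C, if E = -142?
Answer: -4*√5 ≈ -8.9443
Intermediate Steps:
C = 4*√5 (C = √(222 - 142) = √80 = 4*√5 ≈ 8.9443)
-C = -4*√5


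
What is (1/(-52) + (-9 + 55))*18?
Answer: 21519/26 ≈ 827.65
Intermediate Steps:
(1/(-52) + (-9 + 55))*18 = (-1/52 + 46)*18 = (2391/52)*18 = 21519/26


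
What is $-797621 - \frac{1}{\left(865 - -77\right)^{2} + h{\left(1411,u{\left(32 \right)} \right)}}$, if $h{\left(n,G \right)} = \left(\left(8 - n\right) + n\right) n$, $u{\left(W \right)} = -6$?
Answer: $- \frac{716783706893}{898652} \approx -7.9762 \cdot 10^{5}$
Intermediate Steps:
$h{\left(n,G \right)} = 8 n$
$-797621 - \frac{1}{\left(865 - -77\right)^{2} + h{\left(1411,u{\left(32 \right)} \right)}} = -797621 - \frac{1}{\left(865 - -77\right)^{2} + 8 \cdot 1411} = -797621 - \frac{1}{\left(865 + \left(-237 + 314\right)\right)^{2} + 11288} = -797621 - \frac{1}{\left(865 + 77\right)^{2} + 11288} = -797621 - \frac{1}{942^{2} + 11288} = -797621 - \frac{1}{887364 + 11288} = -797621 - \frac{1}{898652} = - \frac{716783706893}{898652}$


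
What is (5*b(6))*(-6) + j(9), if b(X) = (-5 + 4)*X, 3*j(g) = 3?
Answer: 181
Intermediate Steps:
j(g) = 1 (j(g) = (1/3)*3 = 1)
b(X) = -X
(5*b(6))*(-6) + j(9) = (5*(-1*6))*(-6) + 1 = (5*(-6))*(-6) + 1 = -30*(-6) + 1 = 180 + 1 = 181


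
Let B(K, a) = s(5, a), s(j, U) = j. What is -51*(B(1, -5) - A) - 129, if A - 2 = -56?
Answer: -3138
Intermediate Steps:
A = -54 (A = 2 - 56 = -54)
B(K, a) = 5
-51*(B(1, -5) - A) - 129 = -51*(5 - 1*(-54)) - 129 = -51*(5 + 54) - 129 = -51*59 - 129 = -3009 - 129 = -3138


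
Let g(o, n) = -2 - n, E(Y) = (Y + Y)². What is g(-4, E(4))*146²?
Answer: -1406856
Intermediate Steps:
E(Y) = 4*Y² (E(Y) = (2*Y)² = 4*Y²)
g(-4, E(4))*146² = (-2 - 4*4²)*146² = (-2 - 4*16)*21316 = (-2 - 1*64)*21316 = (-2 - 64)*21316 = -66*21316 = -1406856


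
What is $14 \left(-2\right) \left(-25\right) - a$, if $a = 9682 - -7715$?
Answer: $-16697$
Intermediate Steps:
$a = 17397$ ($a = 9682 + 7715 = 17397$)
$14 \left(-2\right) \left(-25\right) - a = 14 \left(-2\right) \left(-25\right) - 17397 = \left(-28\right) \left(-25\right) - 17397 = 700 - 17397 = -16697$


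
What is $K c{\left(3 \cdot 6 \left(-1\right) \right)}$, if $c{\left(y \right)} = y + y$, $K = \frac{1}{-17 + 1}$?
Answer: $\frac{9}{4} \approx 2.25$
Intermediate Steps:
$K = - \frac{1}{16}$ ($K = \frac{1}{-16} = - \frac{1}{16} \approx -0.0625$)
$c{\left(y \right)} = 2 y$
$K c{\left(3 \cdot 6 \left(-1\right) \right)} = - \frac{2 \cdot 3 \cdot 6 \left(-1\right)}{16} = - \frac{2 \cdot 18 \left(-1\right)}{16} = - \frac{2 \left(-18\right)}{16} = \left(- \frac{1}{16}\right) \left(-36\right) = \frac{9}{4}$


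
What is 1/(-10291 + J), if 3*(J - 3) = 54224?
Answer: 3/23360 ≈ 0.00012842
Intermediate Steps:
J = 54233/3 (J = 3 + (1/3)*54224 = 3 + 54224/3 = 54233/3 ≈ 18078.)
1/(-10291 + J) = 1/(-10291 + 54233/3) = 1/(23360/3) = 3/23360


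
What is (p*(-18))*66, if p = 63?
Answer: -74844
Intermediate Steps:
(p*(-18))*66 = (63*(-18))*66 = -1134*66 = -74844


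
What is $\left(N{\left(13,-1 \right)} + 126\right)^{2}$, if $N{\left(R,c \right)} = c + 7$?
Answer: $17424$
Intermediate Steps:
$N{\left(R,c \right)} = 7 + c$
$\left(N{\left(13,-1 \right)} + 126\right)^{2} = \left(\left(7 - 1\right) + 126\right)^{2} = \left(6 + 126\right)^{2} = 132^{2} = 17424$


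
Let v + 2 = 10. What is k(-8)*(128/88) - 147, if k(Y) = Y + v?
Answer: -147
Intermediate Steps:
v = 8 (v = -2 + 10 = 8)
k(Y) = 8 + Y (k(Y) = Y + 8 = 8 + Y)
k(-8)*(128/88) - 147 = (8 - 8)*(128/88) - 147 = 0*(128*(1/88)) - 147 = 0*(16/11) - 147 = 0 - 147 = -147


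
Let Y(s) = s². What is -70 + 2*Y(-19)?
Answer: 652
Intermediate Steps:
-70 + 2*Y(-19) = -70 + 2*(-19)² = -70 + 2*361 = -70 + 722 = 652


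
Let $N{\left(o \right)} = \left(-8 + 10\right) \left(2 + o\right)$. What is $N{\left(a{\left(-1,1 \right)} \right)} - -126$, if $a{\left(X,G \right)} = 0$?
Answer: $130$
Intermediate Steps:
$N{\left(o \right)} = 4 + 2 o$ ($N{\left(o \right)} = 2 \left(2 + o\right) = 4 + 2 o$)
$N{\left(a{\left(-1,1 \right)} \right)} - -126 = \left(4 + 2 \cdot 0\right) - -126 = \left(4 + 0\right) + 126 = 4 + 126 = 130$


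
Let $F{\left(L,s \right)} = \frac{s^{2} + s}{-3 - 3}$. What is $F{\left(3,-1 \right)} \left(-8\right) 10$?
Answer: $0$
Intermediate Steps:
$F{\left(L,s \right)} = - \frac{s}{6} - \frac{s^{2}}{6}$ ($F{\left(L,s \right)} = \frac{s + s^{2}}{-6} = \left(s + s^{2}\right) \left(- \frac{1}{6}\right) = - \frac{s}{6} - \frac{s^{2}}{6}$)
$F{\left(3,-1 \right)} \left(-8\right) 10 = \left(- \frac{1}{6}\right) \left(-1\right) \left(1 - 1\right) \left(-8\right) 10 = \left(- \frac{1}{6}\right) \left(-1\right) 0 \left(-8\right) 10 = 0 \left(-8\right) 10 = 0 \cdot 10 = 0$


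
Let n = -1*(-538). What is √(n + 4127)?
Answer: √4665 ≈ 68.301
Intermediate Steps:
n = 538
√(n + 4127) = √(538 + 4127) = √4665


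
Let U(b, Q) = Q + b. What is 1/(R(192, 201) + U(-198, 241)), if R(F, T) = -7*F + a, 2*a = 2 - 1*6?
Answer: -1/1303 ≈ -0.00076746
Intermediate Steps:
a = -2 (a = (2 - 1*6)/2 = (2 - 6)/2 = (½)*(-4) = -2)
R(F, T) = -2 - 7*F (R(F, T) = -7*F - 2 = -2 - 7*F)
1/(R(192, 201) + U(-198, 241)) = 1/((-2 - 7*192) + (241 - 198)) = 1/((-2 - 1344) + 43) = 1/(-1346 + 43) = 1/(-1303) = -1/1303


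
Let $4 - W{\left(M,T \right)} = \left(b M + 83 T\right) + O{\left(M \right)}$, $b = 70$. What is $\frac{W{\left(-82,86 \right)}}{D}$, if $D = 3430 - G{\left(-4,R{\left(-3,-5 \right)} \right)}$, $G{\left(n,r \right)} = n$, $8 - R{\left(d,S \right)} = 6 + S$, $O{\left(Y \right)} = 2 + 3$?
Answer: $- \frac{1399}{3434} \approx -0.4074$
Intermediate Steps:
$O{\left(Y \right)} = 5$
$R{\left(d,S \right)} = 2 - S$ ($R{\left(d,S \right)} = 8 - \left(6 + S\right) = 2 - S$)
$D = 3434$ ($D = 3430 - -4 = 3430 + 4 = 3434$)
$W{\left(M,T \right)} = -1 - 83 T - 70 M$ ($W{\left(M,T \right)} = 4 - \left(\left(70 M + 83 T\right) + 5\right) = 4 - \left(5 + 70 M + 83 T\right) = -1 - 83 T - 70 M$)
$\frac{W{\left(-82,86 \right)}}{D} = \frac{-1 - 7138 - -5740}{3434} = \left(-1 - 7138 + 5740\right) \frac{1}{3434} = \left(-1399\right) \frac{1}{3434} = - \frac{1399}{3434}$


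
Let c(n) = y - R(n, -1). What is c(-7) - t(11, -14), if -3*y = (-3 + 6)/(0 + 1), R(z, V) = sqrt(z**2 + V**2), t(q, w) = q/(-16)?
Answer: -5/16 - 5*sqrt(2) ≈ -7.3836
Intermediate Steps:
t(q, w) = -q/16 (t(q, w) = q*(-1/16) = -q/16)
R(z, V) = sqrt(V**2 + z**2)
y = -1 (y = -(-3 + 6)/(3*(0 + 1)) = -1/1 = -1 ≈ -1.0000)
c(n) = -1 - sqrt(1 + n**2) (c(n) = -1 - sqrt((-1)**2 + n**2) = -1 - sqrt(1 + n**2))
c(-7) - t(11, -14) = (-1 - sqrt(1 + (-7)**2)) - (-1)*11/16 = (-1 - sqrt(1 + 49)) - 1*(-11/16) = (-1 - sqrt(50)) + 11/16 = (-1 - 5*sqrt(2)) + 11/16 = -5/16 - 5*sqrt(2)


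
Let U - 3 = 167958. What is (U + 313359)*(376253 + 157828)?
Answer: 257063866920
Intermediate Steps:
U = 167961 (U = 3 + 167958 = 167961)
(U + 313359)*(376253 + 157828) = (167961 + 313359)*(376253 + 157828) = 481320*534081 = 257063866920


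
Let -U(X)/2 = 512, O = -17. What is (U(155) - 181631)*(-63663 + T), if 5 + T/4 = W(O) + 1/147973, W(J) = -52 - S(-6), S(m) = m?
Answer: 1726197806323485/147973 ≈ 1.1666e+10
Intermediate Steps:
W(J) = -46 (W(J) = -52 - 1*(-6) = -52 + 6 = -46)
U(X) = -1024 (U(X) = -2*512 = -1024)
T = -30186488/147973 (T = -20 + 4*(-46 + 1/147973) = -20 + 4*(-6806757/147973) = -20 - 27227028/147973 = -30186488/147973 ≈ -204.00)
(U(155) - 181631)*(-63663 + T) = (-1024 - 181631)*(-63663 - 30186488/147973) = -182655*(-9450591587/147973) = 1726197806323485/147973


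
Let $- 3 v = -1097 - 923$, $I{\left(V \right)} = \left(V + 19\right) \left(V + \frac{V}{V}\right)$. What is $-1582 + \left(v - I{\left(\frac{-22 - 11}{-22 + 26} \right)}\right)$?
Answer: $- \frac{39875}{48} \approx -830.73$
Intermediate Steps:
$I{\left(V \right)} = \left(1 + V\right) \left(19 + V\right)$ ($I{\left(V \right)} = \left(19 + V\right) \left(V + 1\right) = \left(19 + V\right) \left(1 + V\right) = \left(1 + V\right) \left(19 + V\right)$)
$v = \frac{2020}{3}$ ($v = - \frac{-1097 - 923}{3} = \left(- \frac{1}{3}\right) \left(-2020\right) = \frac{2020}{3} \approx 673.33$)
$-1582 + \left(v - I{\left(\frac{-22 - 11}{-22 + 26} \right)}\right) = -1582 - \left(- \frac{1963}{3} + \left(\frac{-22 - 11}{-22 + 26}\right)^{2} + \frac{20 \left(-22 - 11\right)}{-22 + 26}\right) = -1582 - \left(- \frac{1963}{3} + \left(- \frac{33}{4}\right)^{2} + 20 \left(-33\right) \frac{1}{4}\right) = -1582 - \left(- \frac{1963}{3} + \left(\left(-33\right) \frac{1}{4}\right)^{2} + 20 \left(-33\right) \frac{1}{4}\right) = -1582 + \left(\frac{2020}{3} - \left(19 + \left(- \frac{33}{4}\right)^{2} + 20 \left(- \frac{33}{4}\right)\right)\right) = -1582 + \left(\frac{2020}{3} - \left(19 + \frac{1089}{16} - 165\right)\right) = -1582 + \left(\frac{2020}{3} - - \frac{1247}{16}\right) = -1582 + \left(\frac{2020}{3} + \frac{1247}{16}\right) = -1582 + \frac{36061}{48} = - \frac{39875}{48}$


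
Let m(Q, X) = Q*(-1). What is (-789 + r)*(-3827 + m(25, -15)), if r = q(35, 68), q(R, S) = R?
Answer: 2904408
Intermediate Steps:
m(Q, X) = -Q
r = 35
(-789 + r)*(-3827 + m(25, -15)) = (-789 + 35)*(-3827 - 1*25) = -754*(-3827 - 25) = -754*(-3852) = 2904408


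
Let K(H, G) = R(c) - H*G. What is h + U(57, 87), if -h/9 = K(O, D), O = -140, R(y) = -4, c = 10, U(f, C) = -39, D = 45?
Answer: -56703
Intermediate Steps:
K(H, G) = -4 - G*H (K(H, G) = -4 - H*G = -4 - G*H)
h = -56664 (h = -9*(-4 - 1*45*(-140)) = -9*(-4 + 6300) = -9*6296 = -56664)
h + U(57, 87) = -56664 - 39 = -56703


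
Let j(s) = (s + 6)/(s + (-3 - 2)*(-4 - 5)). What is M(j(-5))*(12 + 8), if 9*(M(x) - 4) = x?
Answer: 1441/18 ≈ 80.056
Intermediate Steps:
j(s) = (6 + s)/(45 + s) (j(s) = (6 + s)/(s - 5*(-9)) = (6 + s)/(s + 45) = (6 + s)/(45 + s))
M(x) = 4 + x/9
M(j(-5))*(12 + 8) = (4 + ((6 - 5)/(45 - 5))/9)*(12 + 8) = (4 + (1/40)/9)*20 = (4 + ((1/40)*1)/9)*20 = (4 + (1/9)*(1/40))*20 = (4 + 1/360)*20 = (1441/360)*20 = 1441/18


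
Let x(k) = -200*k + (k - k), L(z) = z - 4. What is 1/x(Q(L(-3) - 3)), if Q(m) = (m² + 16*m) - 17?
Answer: 1/15400 ≈ 6.4935e-5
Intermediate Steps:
L(z) = -4 + z
Q(m) = -17 + m² + 16*m
x(k) = -200*k (x(k) = -200*k + 0 = -200*k)
1/x(Q(L(-3) - 3)) = 1/(-200*(-17 + ((-4 - 3) - 3)² + 16*((-4 - 3) - 3))) = 1/(-200*(-17 + (-7 - 3)² + 16*(-7 - 3))) = 1/(-200*(-17 + (-10)² + 16*(-10))) = 1/(-200*(-17 + 100 - 160)) = 1/(-200*(-77)) = 1/15400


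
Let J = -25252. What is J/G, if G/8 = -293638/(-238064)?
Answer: -375724508/146819 ≈ -2559.1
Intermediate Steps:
G = 146819/14879 (G = 8*(-293638/(-238064)) = 8*(-293638*(-1/238064)) = 8*(146819/119032) = 146819/14879 ≈ 9.8675)
J/G = -25252/146819/14879 = -25252*14879/146819 = -375724508/146819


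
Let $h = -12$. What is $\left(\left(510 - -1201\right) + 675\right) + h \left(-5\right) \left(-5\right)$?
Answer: $2086$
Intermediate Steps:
$\left(\left(510 - -1201\right) + 675\right) + h \left(-5\right) \left(-5\right) = \left(\left(510 - -1201\right) + 675\right) + \left(-12\right) \left(-5\right) \left(-5\right) = \left(\left(510 + 1201\right) + 675\right) + 60 \left(-5\right) = \left(1711 + 675\right) - 300 = 2386 - 300 = 2086$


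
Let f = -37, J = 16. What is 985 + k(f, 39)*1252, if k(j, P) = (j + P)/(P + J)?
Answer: 56679/55 ≈ 1030.5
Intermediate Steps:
k(j, P) = (P + j)/(16 + P) (k(j, P) = (j + P)/(P + 16) = (P + j)/(16 + P))
985 + k(f, 39)*1252 = 985 + ((39 - 37)/(16 + 39))*1252 = 985 + (2/55)*1252 = 985 + 2504/55 = 56679/55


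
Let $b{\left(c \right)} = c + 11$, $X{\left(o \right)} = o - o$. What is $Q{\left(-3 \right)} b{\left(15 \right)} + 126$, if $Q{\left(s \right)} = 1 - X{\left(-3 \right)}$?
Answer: $152$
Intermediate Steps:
$X{\left(o \right)} = 0$
$b{\left(c \right)} = 11 + c$
$Q{\left(s \right)} = 1$ ($Q{\left(s \right)} = 1 - 0 = 1 + 0 = 1$)
$Q{\left(-3 \right)} b{\left(15 \right)} + 126 = 1 \left(11 + 15\right) + 126 = 1 \cdot 26 + 126 = 26 + 126 = 152$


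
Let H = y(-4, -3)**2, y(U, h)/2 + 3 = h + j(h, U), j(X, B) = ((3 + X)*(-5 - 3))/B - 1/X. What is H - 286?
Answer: -1418/9 ≈ -157.56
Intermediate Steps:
j(X, B) = -1/X + (-24 - 8*X)/B (j(X, B) = ((3 + X)*(-8))/B - 1/X = (-24 - 8*X)/B - 1/X = -1/X + (-24 - 8*X)/B)
y(U, h) = -6 + 2*h + 2*(-U - 8*h*(3 + h))/(U*h) (y(U, h) = -6 + 2*(h + (-U - 8*h*(3 + h))/(U*h)) = -6 + (2*h + 2*(-U - 8*h*(3 + h))/(U*h)) = -6 + 2*h + 2*(-U - 8*h*(3 + h))/(U*h))
H = 1156/9 (H = (-6 - 48/(-4) - 2/(-3) + 2*(-3) - 16*(-3)/(-4))**2 = (-6 - 48*(-1/4) - 2*(-1/3) - 6 - 16*(-3)*(-1/4))**2 = (-6 + 12 + 2/3 - 6 - 12)**2 = (-34/3)**2 = 1156/9 ≈ 128.44)
H - 286 = 1156/9 - 286 = -1418/9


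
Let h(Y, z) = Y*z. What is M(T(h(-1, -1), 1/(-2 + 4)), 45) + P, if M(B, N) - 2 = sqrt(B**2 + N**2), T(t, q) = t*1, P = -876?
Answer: -874 + sqrt(2026) ≈ -828.99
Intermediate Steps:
T(t, q) = t
M(B, N) = 2 + sqrt(B**2 + N**2)
M(T(h(-1, -1), 1/(-2 + 4)), 45) + P = (2 + sqrt((-1*(-1))**2 + 45**2)) - 876 = (2 + sqrt(1**2 + 2025)) - 876 = (2 + sqrt(1 + 2025)) - 876 = (2 + sqrt(2026)) - 876 = -874 + sqrt(2026)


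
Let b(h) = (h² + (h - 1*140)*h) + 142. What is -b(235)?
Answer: -77692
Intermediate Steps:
b(h) = 142 + h² + h*(-140 + h) (b(h) = (h² + (h - 140)*h) + 142 = (h² + (-140 + h)*h) + 142 = (h² + h*(-140 + h)) + 142 = 142 + h² + h*(-140 + h))
-b(235) = -(142 - 140*235 + 2*235²) = -(142 - 32900 + 2*55225) = -(142 - 32900 + 110450) = -1*77692 = -77692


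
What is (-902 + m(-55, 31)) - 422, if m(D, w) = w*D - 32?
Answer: -3061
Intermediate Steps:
m(D, w) = -32 + D*w (m(D, w) = D*w - 32 = -32 + D*w)
(-902 + m(-55, 31)) - 422 = (-902 + (-32 - 55*31)) - 422 = (-902 + (-32 - 1705)) - 422 = (-902 - 1737) - 422 = -2639 - 422 = -3061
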